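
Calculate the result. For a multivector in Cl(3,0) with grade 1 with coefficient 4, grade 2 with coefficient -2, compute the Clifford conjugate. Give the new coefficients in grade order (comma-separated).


Clifford conjugate sign for grade k: (-1)^(k(k+1)/2)
Grade 1: (-1)^(1*2/2) = (-1)^1 = -1, coeff 4 -> -4
Grade 2: (-1)^(2*3/2) = (-1)^3 = -1, coeff -2 -> 2
Conjugated coefficients: -4, 2


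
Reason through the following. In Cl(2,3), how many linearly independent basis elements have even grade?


Even subalgebra dimension = 2^(n-1)
n = 2 + 3 = 5
2^(5 - 1) = 2^4 = 16
Verification: sum of C(5,k) for even k = 1 + 10 + 5 = 16
Result = 16


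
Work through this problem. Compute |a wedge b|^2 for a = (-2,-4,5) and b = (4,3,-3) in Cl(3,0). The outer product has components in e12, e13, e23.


a wedge b = (a1*b2 - a2*b1)*e12 + (a1*b3 - a3*b1)*e13 + (a2*b3 - a3*b2)*e23
e12 coeff: (-2)*3 - (-4)*4 = -6 - (-16) = 10
e13 coeff: (-2)*(-3) - 5*4 = 6 - 20 = -14
e23 coeff: (-4)*(-3) - 5*3 = 12 - 15 = -3
|a wedge b|^2 = 10^2 + (-14)^2 + (-3)^2
= 100 + 196 + 9
= 305


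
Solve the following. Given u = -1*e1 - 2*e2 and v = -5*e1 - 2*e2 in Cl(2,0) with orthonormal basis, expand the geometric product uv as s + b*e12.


Expand: (-1*e1 - 2*e2)(-5*e1 - 2*e2)
= (-1)*(-5)*e1e1 + (-1)*(-2)*e1e2 + (-2)*(-5)*e2e1 + (-2)*(-2)*e2e2
Using e1^2 = e2^2 = 1, e2e1 = -e1e2:
Scalar part s = (-1)*(-5) + (-2)*(-2) = 5 + 4 = 9
Bivector part b = (-1)*(-2) - (-2)*(-5) = 2 - 10 = -8
uv = 9 - 8*e12


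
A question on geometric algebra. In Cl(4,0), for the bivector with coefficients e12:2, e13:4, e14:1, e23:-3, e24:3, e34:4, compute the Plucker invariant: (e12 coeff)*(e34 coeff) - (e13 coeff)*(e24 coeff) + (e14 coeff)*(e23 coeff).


Plucker relation: af - be + cd
a*f = 2*4 = 8
b*e = 4*3 = 12
c*d = 1*(-3) = -3
af - be + cd = 8 - 12 + (-3)
= -7


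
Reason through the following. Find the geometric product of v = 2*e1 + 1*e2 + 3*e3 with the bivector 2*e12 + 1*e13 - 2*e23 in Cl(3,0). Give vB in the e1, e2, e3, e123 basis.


vB has grade-1 (vector) and grade-3 (trivector) parts: vB = (v _| B) + (v ^ B).
Vector part <vB>_1:
  e1: -v2*b12 - v3*b13 = -(1)*(2) - (3)*(1) = -5
  e2: v1*b12 - v3*b23 = (2)*(2) - (3)*(-2) = 10
  e3: v1*b13 + v2*b23 = (2)*(1) + (1)*(-2) = 0
Trivector part <vB>_3:
  e123: v1*b23 - v2*b13 + v3*b12 = (2)*(-2) - (1)*(1) + (3)*(2) = 1
vB = -5*e1 + 10*e2 + 0*e3 + 1*e123


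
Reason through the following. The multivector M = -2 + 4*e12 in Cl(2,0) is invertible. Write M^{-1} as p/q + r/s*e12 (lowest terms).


M = -2 + 4*e12, where e12^2 = -1.
Since M commutes with its reverse ~M = a - b*e12, M * ~M = a^2 - b^2*e12^2 = a^2 + b^2.
So M^{-1} = ~M / (a^2 + b^2) = (a - b*e12)/(a^2 + b^2).
a^2 + b^2 = 4 + 16 = 20
Scalar part = -2/20 = -1/10
Bivector coeff = -4/20 = -1/5
M^{-1} = -1/10 - 1/5*e12


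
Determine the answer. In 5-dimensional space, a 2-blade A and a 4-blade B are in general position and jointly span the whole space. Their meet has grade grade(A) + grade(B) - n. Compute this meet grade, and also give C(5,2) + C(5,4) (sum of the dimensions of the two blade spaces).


Meet grade = grade(A) + grade(B) - n
= 2 + 4 - 5 = 1
C(5,2) = 10
C(5,4) = 5
dim_A + dim_B = 10 + 5 = 15


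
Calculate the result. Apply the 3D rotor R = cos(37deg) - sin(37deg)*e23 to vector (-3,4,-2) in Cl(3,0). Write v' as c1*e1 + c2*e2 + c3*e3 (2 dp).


Rotor R = cos(37deg) - sin(37deg)*e23
Rotation angle theta = 2 * 37 = 74 degrees in the e23 plane (e2 -> e3).
The component perpendicular to the plane (e1) is invariant: v'_1 = v1 = -3.00
cos(74deg) = 0.2756, sin(74deg) = 0.9613
v'_2 = v2*cos(theta) - v3*sin(theta) = 4*0.2756 - (-2)*0.9613 = 3.03
v'_3 = v2*sin(theta) + v3*cos(theta) = 4*0.9613 + (-2)*0.2756 = 3.29
v' = -3.00*e1 + 3.03*e2 + 3.29*e3


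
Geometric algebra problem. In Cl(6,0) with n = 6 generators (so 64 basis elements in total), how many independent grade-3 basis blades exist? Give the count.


Number of grade-k basis blades in Cl(p,q) with n = p + q is C(n, k).
n = 6 + 0 = 6
C(6, 3) = 6! / (3! * 3!)
= 720 / (6 * 6)
= 20


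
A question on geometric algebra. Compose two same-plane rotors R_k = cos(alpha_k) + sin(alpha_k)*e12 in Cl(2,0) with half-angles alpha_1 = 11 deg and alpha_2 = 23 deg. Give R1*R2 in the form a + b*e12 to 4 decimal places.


Same-plane rotors commute and their half-angles add:
R1*R2 = cos(a1 + a2) + sin(a1 + a2)*e12.
a1 + a2 = 11 + 23 = 34 deg
cos(34 deg) = 0.8290
sin(34 deg) = 0.5592
R1*R2 = 0.8290 + 0.5592*e12


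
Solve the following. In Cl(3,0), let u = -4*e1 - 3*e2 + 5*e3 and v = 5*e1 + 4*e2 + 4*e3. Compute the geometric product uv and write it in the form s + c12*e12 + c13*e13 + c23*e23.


In Cl(3,0): e_i^2 = 1, e_ie_j = -e_je_i for i != j.
Scalar part = u . v = (-4)*5 + (-3)*4 + 5*4
= -20 + (-12) + 20 = -12
e12 coeff = (-4)*4 - (-3)*5 = -16 - (-15) = -1
e13 coeff = (-4)*4 - 5*5 = -16 - 25 = -41
e23 coeff = (-3)*4 - 5*4 = -12 - 20 = -32
uv = -12 - 1*e12 - 41*e13 - 32*e23


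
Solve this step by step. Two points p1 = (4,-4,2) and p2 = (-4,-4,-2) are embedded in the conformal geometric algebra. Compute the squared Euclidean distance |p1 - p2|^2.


p1 - p2 = (8, 0, 4)
|p1 - p2|^2 = 8^2 + 0^2 + 4^2
= 64 + 0 + 16
= 80


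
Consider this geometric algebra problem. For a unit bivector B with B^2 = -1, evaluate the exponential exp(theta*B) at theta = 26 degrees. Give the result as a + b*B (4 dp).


For a unit bivector B with B^2 = -1, the exponential series gives
e^(theta*B) = cos(theta) + sin(theta)*B (the GA analogue of Euler's formula).
theta = 26 degrees = 0.453786 rad
cos(26 deg) = 0.8988
sin(26 deg) = 0.4384
exp(theta*B) = 0.8988 + 0.4384*B


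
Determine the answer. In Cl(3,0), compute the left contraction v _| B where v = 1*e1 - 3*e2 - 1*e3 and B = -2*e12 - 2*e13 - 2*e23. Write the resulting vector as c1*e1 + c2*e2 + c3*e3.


Left contraction v _| B = <vB>_1 (grade-1 part of the geometric product vB).
Using e1_|e12 = e2, e2_|e12 = -e1, e1_|e13 = e3, e3_|e13 = -e1, e2_|e23 = e3, e3_|e23 = -e2:
e1 coeff: -v2*b12 - v3*b13 = -(-3)*(-2) - (-1)*(-2) = -8
e2 coeff: v1*b12 - v3*b23 = (1)*(-2) - (-1)*(-2) = -4
e3 coeff: v1*b13 + v2*b23 = (1)*(-2) + (-3)*(-2) = 4
v _| B = -8*e1 - 4*e2 + 4*e3


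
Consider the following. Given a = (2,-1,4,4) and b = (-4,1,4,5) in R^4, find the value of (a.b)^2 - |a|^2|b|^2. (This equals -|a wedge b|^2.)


a . b = 2*(-4) + (-1)*1 + 4*4 + 4*5
= -8 + (-1) + 16 + 20 = 27
|a|^2 = 2^2 + (-1)^2 + 4^2 + 4^2 = 37
|b|^2 = (-4)^2 + 1^2 + 4^2 + 5^2 = 58
(a.b)^2 = 27^2 = 729
|a|^2 * |b|^2 = 37 * 58 = 2146
Result = 729 - 2146 = -1417


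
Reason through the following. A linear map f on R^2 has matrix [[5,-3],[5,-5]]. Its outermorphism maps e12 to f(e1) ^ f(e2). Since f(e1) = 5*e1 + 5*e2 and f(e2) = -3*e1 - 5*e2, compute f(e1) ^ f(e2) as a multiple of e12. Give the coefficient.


The outermorphism of a linear map f sends e1^e2 to f(e1)^f(e2).
f(e1) = 5*e1 + 5*e2
f(e2) = -3*e1 - 5*e2
f(e1) ^ f(e2) = (5*e1 + 5*e2) ^ (-3*e1 - 5*e2)
= 5*(-5)*e12 + 5*(-3)*e21
= (-25 - (-15))*e12
= -10*e12
Coefficient = -10


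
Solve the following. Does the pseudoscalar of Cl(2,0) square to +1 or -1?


The pseudoscalar I = e1...e_n (product of all n generators) of Cl(p,q) satisfies I^2 = (-1)^(q + n(n-1)/2).
p = 2, q = 0, n = p + q = 2
n(n-1)/2 = 2 * 1 / 2 = 1
Exponent = q + n(n-1)/2 = 0 + 1 = 1
I^2 = (-1)^1 = -1


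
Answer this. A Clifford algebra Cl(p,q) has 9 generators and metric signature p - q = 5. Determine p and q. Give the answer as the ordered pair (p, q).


We need p + q = 9 and p - q = 5.
Adding: 2p = 9 + 5 = 14, so p = 7.
Then q = 9 - 7 = 2.
(p, q) = (7, 2)


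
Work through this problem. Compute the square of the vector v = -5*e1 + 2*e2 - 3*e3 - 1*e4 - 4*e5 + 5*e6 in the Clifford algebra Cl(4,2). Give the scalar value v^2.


v^2 = sum of c_i^2 * e_i^2
Positive signature terms (e_i^2 = +1): (-5)^2 + 2^2 + (-3)^2 + (-1)^2 = 39
Negative signature terms (e_j^2 = -1): (-4)^2 + 5^2 = 41
v^2 = 39 - 41 = -2


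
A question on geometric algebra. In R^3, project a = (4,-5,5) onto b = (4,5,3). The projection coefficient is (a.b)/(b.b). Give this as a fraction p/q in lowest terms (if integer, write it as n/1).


Projection coefficient = (a . b) / (b . b)
a . b = 4*4 + (-5)*5 + 5*3
= 16 + (-25) + 15 = 6
b . b = 4^2 + 5^2 + 3^2
= 16 + 25 + 9 = 50
Coefficient = 6/50
In lowest terms: 3/25


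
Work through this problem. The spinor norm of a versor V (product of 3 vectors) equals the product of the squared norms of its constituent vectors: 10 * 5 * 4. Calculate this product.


Spinor norm N(V) = |v1|^2 * |v2|^2 * ... * |v3|^2
= 10 * 5 * 4
Running product: 10, 50, 200
N(V) = 200


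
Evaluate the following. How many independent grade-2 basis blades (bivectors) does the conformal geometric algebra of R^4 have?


The conformal model of R^4 uses Cl(5,1) with m = 4 + 2 = 6 generators.
Number of grade-2 blades = C(m, 2) = C(6, 2)
= 6*5/2 = 15


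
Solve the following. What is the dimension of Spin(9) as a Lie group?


Spin(n) double-covers SO(n); both have Lie algebra so(n) of dimension n(n-1)/2.
n = 9
n(n-1) = 9 * 8 = 72
dim Spin(9) = 72/2 = 36


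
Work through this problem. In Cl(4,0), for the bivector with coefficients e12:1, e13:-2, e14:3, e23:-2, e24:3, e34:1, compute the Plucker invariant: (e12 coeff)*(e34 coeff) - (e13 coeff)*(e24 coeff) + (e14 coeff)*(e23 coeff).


Plucker relation: af - be + cd
a*f = 1*1 = 1
b*e = (-2)*3 = -6
c*d = 3*(-2) = -6
af - be + cd = 1 - (-6) + (-6)
= 1


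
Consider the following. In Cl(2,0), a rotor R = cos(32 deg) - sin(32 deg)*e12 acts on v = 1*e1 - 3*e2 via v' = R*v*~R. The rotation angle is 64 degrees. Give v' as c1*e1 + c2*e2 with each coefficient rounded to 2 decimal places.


Rotor R = cos(32deg) - sin(32deg)*e12
Rotation angle theta = 2 * 32 = 64 degrees
v' = R*v*~R rotates v by theta.
cos(64deg) = 0.4384, sin(64deg) = 0.8988
v'_1 = 1*cos(64deg) - (-3)*sin(64deg)
= 1*0.4384 - (-3)*0.8988
= 3.13
v'_2 = 1*sin(64deg) + (-3)*cos(64deg)
= 1*0.8988 + (-3)*0.4384
= -0.42
v' = 3.13*e1 - 0.42*e2


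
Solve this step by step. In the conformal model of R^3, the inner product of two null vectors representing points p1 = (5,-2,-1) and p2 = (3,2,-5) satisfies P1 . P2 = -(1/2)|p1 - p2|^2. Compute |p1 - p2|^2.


p1 - p2 = (2, -4, 4)
|p1 - p2|^2 = 2^2 + (-4)^2 + 4^2
= 4 + 16 + 16
= 36


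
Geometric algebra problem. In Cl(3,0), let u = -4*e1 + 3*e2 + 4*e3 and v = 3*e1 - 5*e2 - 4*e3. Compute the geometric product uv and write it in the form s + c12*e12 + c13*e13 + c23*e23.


In Cl(3,0): e_i^2 = 1, e_ie_j = -e_je_i for i != j.
Scalar part = u . v = (-4)*3 + 3*(-5) + 4*(-4)
= -12 + (-15) + (-16) = -43
e12 coeff = (-4)*(-5) - 3*3 = 20 - 9 = 11
e13 coeff = (-4)*(-4) - 4*3 = 16 - 12 = 4
e23 coeff = 3*(-4) - 4*(-5) = -12 - (-20) = 8
uv = -43 + 11*e12 + 4*e13 + 8*e23


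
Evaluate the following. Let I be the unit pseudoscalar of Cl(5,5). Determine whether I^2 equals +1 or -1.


The pseudoscalar I = e1...e_n (product of all n generators) of Cl(p,q) satisfies I^2 = (-1)^(q + n(n-1)/2).
p = 5, q = 5, n = p + q = 10
n(n-1)/2 = 10 * 9 / 2 = 45
Exponent = q + n(n-1)/2 = 5 + 45 = 50
I^2 = (-1)^50 = +1


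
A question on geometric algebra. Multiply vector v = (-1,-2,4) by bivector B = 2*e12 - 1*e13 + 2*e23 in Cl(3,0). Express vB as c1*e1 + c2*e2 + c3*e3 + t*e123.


vB has grade-1 (vector) and grade-3 (trivector) parts: vB = (v _| B) + (v ^ B).
Vector part <vB>_1:
  e1: -v2*b12 - v3*b13 = -(-2)*(2) - (4)*(-1) = 8
  e2: v1*b12 - v3*b23 = (-1)*(2) - (4)*(2) = -10
  e3: v1*b13 + v2*b23 = (-1)*(-1) + (-2)*(2) = -3
Trivector part <vB>_3:
  e123: v1*b23 - v2*b13 + v3*b12 = (-1)*(2) - (-2)*(-1) + (4)*(2) = 4
vB = 8*e1 - 10*e2 - 3*e3 + 4*e123


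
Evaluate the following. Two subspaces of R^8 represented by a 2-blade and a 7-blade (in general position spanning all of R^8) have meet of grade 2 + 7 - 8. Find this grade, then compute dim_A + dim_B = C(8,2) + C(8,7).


Meet grade = grade(A) + grade(B) - n
= 2 + 7 - 8 = 1
C(8,2) = 28
C(8,7) = 8
dim_A + dim_B = 28 + 8 = 36


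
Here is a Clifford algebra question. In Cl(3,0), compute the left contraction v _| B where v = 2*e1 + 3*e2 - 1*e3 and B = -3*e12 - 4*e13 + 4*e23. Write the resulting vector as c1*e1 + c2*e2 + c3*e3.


Left contraction v _| B = <vB>_1 (grade-1 part of the geometric product vB).
Using e1_|e12 = e2, e2_|e12 = -e1, e1_|e13 = e3, e3_|e13 = -e1, e2_|e23 = e3, e3_|e23 = -e2:
e1 coeff: -v2*b12 - v3*b13 = -(3)*(-3) - (-1)*(-4) = 5
e2 coeff: v1*b12 - v3*b23 = (2)*(-3) - (-1)*(4) = -2
e3 coeff: v1*b13 + v2*b23 = (2)*(-4) + (3)*(4) = 4
v _| B = 5*e1 - 2*e2 + 4*e3


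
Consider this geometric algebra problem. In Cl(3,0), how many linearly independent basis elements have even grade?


Even subalgebra dimension = 2^(n-1)
n = 3 + 0 = 3
2^(3 - 1) = 2^2 = 4
Verification: sum of C(3,k) for even k = 1 + 3 = 4
Result = 4


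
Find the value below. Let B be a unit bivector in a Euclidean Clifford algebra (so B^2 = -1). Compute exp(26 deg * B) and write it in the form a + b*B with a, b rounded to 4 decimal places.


For a unit bivector B with B^2 = -1, the exponential series gives
e^(theta*B) = cos(theta) + sin(theta)*B (the GA analogue of Euler's formula).
theta = 26 degrees = 0.453786 rad
cos(26 deg) = 0.8988
sin(26 deg) = 0.4384
exp(theta*B) = 0.8988 + 0.4384*B


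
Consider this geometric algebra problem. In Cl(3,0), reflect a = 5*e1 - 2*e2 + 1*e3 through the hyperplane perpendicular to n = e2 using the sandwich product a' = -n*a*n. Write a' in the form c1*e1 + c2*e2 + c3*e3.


Reflection formula: a' = -n*a*n, with n = e2 (unit vector, n^2 = 1).
For reflection through hyperplane perp to e2:
The component along e2 flips sign, others stay.
a = (5, -2, 1)
a' = (5, 2, 1)
a' = 5*e1 + 2*e2 + 1*e3


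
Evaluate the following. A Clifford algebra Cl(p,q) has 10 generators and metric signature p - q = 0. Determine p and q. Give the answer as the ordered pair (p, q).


We need p + q = 10 and p - q = 0.
Adding: 2p = 10 + 0 = 10, so p = 5.
Then q = 10 - 5 = 5.
(p, q) = (5, 5)


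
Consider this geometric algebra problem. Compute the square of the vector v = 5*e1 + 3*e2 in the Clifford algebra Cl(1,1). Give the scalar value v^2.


v^2 = sum of c_i^2 * e_i^2
Positive signature terms (e_i^2 = +1): 5^2 = 25
Negative signature terms (e_j^2 = -1): 3^2 = 9
v^2 = 25 - 9 = 16


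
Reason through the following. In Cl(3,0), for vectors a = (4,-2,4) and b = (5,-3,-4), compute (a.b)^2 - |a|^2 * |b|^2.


a . b = 4*5 + (-2)*(-3) + 4*(-4)
= 20 + 6 + (-16) = 10
|a|^2 = 4^2 + (-2)^2 + 4^2 = 36
|b|^2 = 5^2 + (-3)^2 + (-4)^2 = 50
(a.b)^2 = 10^2 = 100
|a|^2 * |b|^2 = 36 * 50 = 1800
Result = 100 - 1800 = -1700


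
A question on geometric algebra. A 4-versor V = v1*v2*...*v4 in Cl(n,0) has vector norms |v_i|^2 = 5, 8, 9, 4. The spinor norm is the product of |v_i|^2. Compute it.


Spinor norm N(V) = |v1|^2 * |v2|^2 * ... * |v4|^2
= 5 * 8 * 9 * 4
Running product: 5, 40, 360, 1440
N(V) = 1440


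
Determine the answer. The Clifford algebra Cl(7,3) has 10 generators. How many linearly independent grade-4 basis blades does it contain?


Number of grade-k basis blades in Cl(p,q) with n = p + q is C(n, k).
n = 7 + 3 = 10
C(10, 4) = 10! / (4! * 6!)
= 3628800 / (24 * 720)
= 210


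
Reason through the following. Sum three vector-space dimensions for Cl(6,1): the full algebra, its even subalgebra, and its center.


n = 6 + 1 = 7
Total dim = 2^7 = 128
Even subalgebra dim = 2^6 = 64
n is odd, so center dim = 2
Sum = 128 + 64 + 2 = 194


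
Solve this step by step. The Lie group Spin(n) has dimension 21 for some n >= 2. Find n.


dim Spin(n) = dim so(n) = n(n-1)/2.
Solve n(n-1)/2 = 21, i.e. n^2 - n - 42 = 0.
Discriminant = 1 + 8*21 = 169
n = (1 + sqrt(169))/2 = (1 + 13)/2 = 7


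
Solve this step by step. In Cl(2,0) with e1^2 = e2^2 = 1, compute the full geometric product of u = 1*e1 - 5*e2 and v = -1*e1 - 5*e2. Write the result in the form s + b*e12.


Expand: (1*e1 - 5*e2)(-1*e1 - 5*e2)
= 1*(-1)*e1e1 + 1*(-5)*e1e2 + (-5)*(-1)*e2e1 + (-5)*(-5)*e2e2
Using e1^2 = e2^2 = 1, e2e1 = -e1e2:
Scalar part s = 1*(-1) + (-5)*(-5) = -1 + 25 = 24
Bivector part b = 1*(-5) - (-5)*(-1) = -5 - 5 = -10
uv = 24 - 10*e12


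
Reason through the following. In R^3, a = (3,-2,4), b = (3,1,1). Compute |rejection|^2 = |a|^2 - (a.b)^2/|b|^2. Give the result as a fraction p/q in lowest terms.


|a|^2 = 3^2 + (-2)^2 + 4^2 = 29
|b|^2 = 3^2 + 1^2 + 1^2 = 11
a . b = 3*3 + (-2)*1 + 4*1 = 11
(a.b)^2 = 11^2 = 121
|rej|^2 = 29 - 121/11
= (319 - 121)/11
= 198/11
In lowest terms: 18/1


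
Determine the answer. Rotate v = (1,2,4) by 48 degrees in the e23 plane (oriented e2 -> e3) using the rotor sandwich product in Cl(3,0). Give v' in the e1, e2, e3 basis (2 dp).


Rotor R = cos(24deg) - sin(24deg)*e23
Rotation angle theta = 2 * 24 = 48 degrees in the e23 plane (e2 -> e3).
The component perpendicular to the plane (e1) is invariant: v'_1 = v1 = 1.00
cos(48deg) = 0.6691, sin(48deg) = 0.7431
v'_2 = v2*cos(theta) - v3*sin(theta) = 2*0.6691 - 4*0.7431 = -1.63
v'_3 = v2*sin(theta) + v3*cos(theta) = 2*0.7431 + 4*0.6691 = 4.16
v' = 1.00*e1 - 1.63*e2 + 4.16*e3


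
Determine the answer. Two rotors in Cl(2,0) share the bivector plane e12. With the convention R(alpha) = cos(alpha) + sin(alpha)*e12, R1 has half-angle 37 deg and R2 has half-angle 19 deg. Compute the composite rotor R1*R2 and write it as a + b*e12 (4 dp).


Same-plane rotors commute and their half-angles add:
R1*R2 = cos(a1 + a2) + sin(a1 + a2)*e12.
a1 + a2 = 37 + 19 = 56 deg
cos(56 deg) = 0.5592
sin(56 deg) = 0.8290
R1*R2 = 0.5592 + 0.8290*e12


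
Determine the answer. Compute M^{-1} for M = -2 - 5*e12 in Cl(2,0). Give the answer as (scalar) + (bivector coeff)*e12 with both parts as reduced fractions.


M = -2 - 5*e12, where e12^2 = -1.
Since M commutes with its reverse ~M = a - b*e12, M * ~M = a^2 - b^2*e12^2 = a^2 + b^2.
So M^{-1} = ~M / (a^2 + b^2) = (a - b*e12)/(a^2 + b^2).
a^2 + b^2 = 4 + 25 = 29
Scalar part = -2/29 = -2/29
Bivector coeff = 5/29 = 5/29
M^{-1} = -2/29 + 5/29*e12


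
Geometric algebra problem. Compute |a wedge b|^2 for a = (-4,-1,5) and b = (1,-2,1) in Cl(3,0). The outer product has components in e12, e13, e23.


a wedge b = (a1*b2 - a2*b1)*e12 + (a1*b3 - a3*b1)*e13 + (a2*b3 - a3*b2)*e23
e12 coeff: (-4)*(-2) - (-1)*1 = 8 - (-1) = 9
e13 coeff: (-4)*1 - 5*1 = -4 - 5 = -9
e23 coeff: (-1)*1 - 5*(-2) = -1 - (-10) = 9
|a wedge b|^2 = 9^2 + (-9)^2 + 9^2
= 81 + 81 + 81
= 243


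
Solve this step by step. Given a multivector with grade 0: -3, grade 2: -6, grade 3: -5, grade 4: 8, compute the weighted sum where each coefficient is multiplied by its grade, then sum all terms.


Grade-weighted sum = sum of grade_k * coefficient_k
0*(-3) = 0
2*(-6) = -12
3*(-5) = -15
4*8 = 32
Total = 0 + (-12) + (-15) + 32 = 5


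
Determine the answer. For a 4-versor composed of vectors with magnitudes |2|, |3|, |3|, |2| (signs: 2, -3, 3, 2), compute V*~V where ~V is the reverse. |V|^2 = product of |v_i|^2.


Each vector v_i has |v_i|^2 = s_i^2
Squared scales: 2^2 = 4, (-3)^2 = 9, 3^2 = 9, 2^2 = 4
|V|^2 = 4 * 9 * 9 * 4
= 1296


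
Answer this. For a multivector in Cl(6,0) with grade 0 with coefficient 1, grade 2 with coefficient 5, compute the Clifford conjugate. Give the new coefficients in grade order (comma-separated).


Clifford conjugate sign for grade k: (-1)^(k(k+1)/2)
Grade 0: (-1)^(0*1/2) = (-1)^0 = 1, coeff 1 -> 1
Grade 2: (-1)^(2*3/2) = (-1)^3 = -1, coeff 5 -> -5
Conjugated coefficients: 1, -5


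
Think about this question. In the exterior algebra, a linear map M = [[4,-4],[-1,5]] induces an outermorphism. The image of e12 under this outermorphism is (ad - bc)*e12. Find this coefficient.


The outermorphism of a linear map f sends e1^e2 to f(e1)^f(e2).
f(e1) = 4*e1 - 1*e2
f(e2) = -4*e1 + 5*e2
f(e1) ^ f(e2) = (4*e1 - 1*e2) ^ (-4*e1 + 5*e2)
= 4*5*e12 + (-1)*(-4)*e21
= (20 - 4)*e12
= 16*e12
Coefficient = 16


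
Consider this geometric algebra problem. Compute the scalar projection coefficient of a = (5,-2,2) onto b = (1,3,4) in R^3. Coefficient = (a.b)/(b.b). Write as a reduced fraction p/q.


Projection coefficient = (a . b) / (b . b)
a . b = 5*1 + (-2)*3 + 2*4
= 5 + (-6) + 8 = 7
b . b = 1^2 + 3^2 + 4^2
= 1 + 9 + 16 = 26
Coefficient = 7/26
In lowest terms: 7/26


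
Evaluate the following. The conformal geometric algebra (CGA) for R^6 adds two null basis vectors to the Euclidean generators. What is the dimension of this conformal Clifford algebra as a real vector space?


The conformal model of R^6 uses Cl(7,1): the 6 Euclidean generators plus two extra orthogonal generators e+ (e+^2 = +1) and e- (e-^2 = -1), from which the null vectors e0, einf are built.
Number of generators m = 6 + 2 = 8.
dim Cl(p,q) = 2^m = 2^8 = 256


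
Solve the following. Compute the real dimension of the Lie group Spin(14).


Spin(n) double-covers SO(n); both have Lie algebra so(n) of dimension n(n-1)/2.
n = 14
n(n-1) = 14 * 13 = 182
dim Spin(14) = 182/2 = 91


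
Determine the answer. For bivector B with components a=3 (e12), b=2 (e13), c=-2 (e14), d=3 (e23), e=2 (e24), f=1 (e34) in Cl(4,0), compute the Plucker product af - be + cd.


Plucker relation: af - be + cd
a*f = 3*1 = 3
b*e = 2*2 = 4
c*d = (-2)*3 = -6
af - be + cd = 3 - 4 + (-6)
= -7


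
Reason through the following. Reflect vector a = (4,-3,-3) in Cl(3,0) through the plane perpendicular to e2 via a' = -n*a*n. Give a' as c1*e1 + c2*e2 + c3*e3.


Reflection formula: a' = -n*a*n, with n = e2 (unit vector, n^2 = 1).
For reflection through hyperplane perp to e2:
The component along e2 flips sign, others stay.
a = (4, -3, -3)
a' = (4, 3, -3)
a' = 4*e1 + 3*e2 - 3*e3


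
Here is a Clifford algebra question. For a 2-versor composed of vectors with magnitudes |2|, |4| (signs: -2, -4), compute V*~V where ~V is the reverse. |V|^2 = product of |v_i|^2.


Each vector v_i has |v_i|^2 = s_i^2
Squared scales: (-2)^2 = 4, (-4)^2 = 16
|V|^2 = 4 * 16
= 64


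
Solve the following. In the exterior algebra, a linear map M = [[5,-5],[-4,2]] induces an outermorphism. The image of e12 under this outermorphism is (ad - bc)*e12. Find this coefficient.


The outermorphism of a linear map f sends e1^e2 to f(e1)^f(e2).
f(e1) = 5*e1 - 4*e2
f(e2) = -5*e1 + 2*e2
f(e1) ^ f(e2) = (5*e1 - 4*e2) ^ (-5*e1 + 2*e2)
= 5*2*e12 + (-4)*(-5)*e21
= (10 - 20)*e12
= -10*e12
Coefficient = -10


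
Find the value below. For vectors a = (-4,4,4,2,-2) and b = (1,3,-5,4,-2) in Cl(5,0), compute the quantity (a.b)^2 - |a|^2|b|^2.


a . b = (-4)*1 + 4*3 + 4*(-5) + 2*4 + (-2)*(-2)
= -4 + 12 + (-20) + 8 + 4 = 0
|a|^2 = (-4)^2 + 4^2 + 4^2 + 2^2 + (-2)^2 = 56
|b|^2 = 1^2 + 3^2 + (-5)^2 + 4^2 + (-2)^2 = 55
(a.b)^2 = 0^2 = 0
|a|^2 * |b|^2 = 56 * 55 = 3080
Result = 0 - 3080 = -3080


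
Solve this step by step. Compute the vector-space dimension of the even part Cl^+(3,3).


Even subalgebra dimension = 2^(n-1)
n = 3 + 3 = 6
2^(6 - 1) = 2^5 = 32
Verification: sum of C(6,k) for even k = 1 + 15 + 15 + 1 = 32
Result = 32


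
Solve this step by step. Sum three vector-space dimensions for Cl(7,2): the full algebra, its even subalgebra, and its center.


n = 7 + 2 = 9
Total dim = 2^9 = 512
Even subalgebra dim = 2^8 = 256
n is odd, so center dim = 2
Sum = 512 + 256 + 2 = 770


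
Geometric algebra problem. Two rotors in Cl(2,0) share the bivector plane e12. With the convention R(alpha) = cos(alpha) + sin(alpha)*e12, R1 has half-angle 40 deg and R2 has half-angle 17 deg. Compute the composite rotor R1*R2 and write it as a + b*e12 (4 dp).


Same-plane rotors commute and their half-angles add:
R1*R2 = cos(a1 + a2) + sin(a1 + a2)*e12.
a1 + a2 = 40 + 17 = 57 deg
cos(57 deg) = 0.5446
sin(57 deg) = 0.8387
R1*R2 = 0.5446 + 0.8387*e12


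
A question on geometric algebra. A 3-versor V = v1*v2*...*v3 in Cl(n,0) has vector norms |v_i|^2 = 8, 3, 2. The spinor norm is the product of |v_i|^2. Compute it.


Spinor norm N(V) = |v1|^2 * |v2|^2 * ... * |v3|^2
= 8 * 3 * 2
Running product: 8, 24, 48
N(V) = 48


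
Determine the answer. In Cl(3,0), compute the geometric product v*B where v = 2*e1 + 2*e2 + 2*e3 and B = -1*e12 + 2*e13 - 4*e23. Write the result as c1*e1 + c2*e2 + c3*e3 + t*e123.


vB has grade-1 (vector) and grade-3 (trivector) parts: vB = (v _| B) + (v ^ B).
Vector part <vB>_1:
  e1: -v2*b12 - v3*b13 = -(2)*(-1) - (2)*(2) = -2
  e2: v1*b12 - v3*b23 = (2)*(-1) - (2)*(-4) = 6
  e3: v1*b13 + v2*b23 = (2)*(2) + (2)*(-4) = -4
Trivector part <vB>_3:
  e123: v1*b23 - v2*b13 + v3*b12 = (2)*(-4) - (2)*(2) + (2)*(-1) = -14
vB = -2*e1 + 6*e2 - 4*e3 - 14*e123


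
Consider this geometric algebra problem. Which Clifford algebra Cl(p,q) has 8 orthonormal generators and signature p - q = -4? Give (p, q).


We need p + q = 8 and p - q = -4.
Adding: 2p = 8 + (-4) = 4, so p = 2.
Then q = 8 - 2 = 6.
(p, q) = (2, 6)


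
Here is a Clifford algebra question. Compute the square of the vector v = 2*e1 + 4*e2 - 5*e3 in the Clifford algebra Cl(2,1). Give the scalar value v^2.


v^2 = sum of c_i^2 * e_i^2
Positive signature terms (e_i^2 = +1): 2^2 + 4^2 = 20
Negative signature terms (e_j^2 = -1): (-5)^2 = 25
v^2 = 20 - 25 = -5


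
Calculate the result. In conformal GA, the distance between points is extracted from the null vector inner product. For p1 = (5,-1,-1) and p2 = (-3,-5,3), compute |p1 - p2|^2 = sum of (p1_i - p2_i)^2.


p1 - p2 = (8, 4, -4)
|p1 - p2|^2 = 8^2 + 4^2 + (-4)^2
= 64 + 16 + 16
= 96


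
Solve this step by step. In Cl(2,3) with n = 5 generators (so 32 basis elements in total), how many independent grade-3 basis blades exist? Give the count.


Number of grade-k basis blades in Cl(p,q) with n = p + q is C(n, k).
n = 2 + 3 = 5
C(5, 3) = 5! / (3! * 2!)
= 120 / (6 * 2)
= 10


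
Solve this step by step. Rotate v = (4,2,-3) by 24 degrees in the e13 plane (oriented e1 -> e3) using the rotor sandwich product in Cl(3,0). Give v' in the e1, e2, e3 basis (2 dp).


Rotor R = cos(12deg) - sin(12deg)*e13
Rotation angle theta = 2 * 12 = 24 degrees in the e13 plane (e1 -> e3).
The component perpendicular to the plane (e2) is invariant: v'_2 = v2 = 2.00
cos(24deg) = 0.9135, sin(24deg) = 0.4067
v'_1 = v1*cos(theta) - v3*sin(theta) = 4*0.9135 - (-3)*0.4067 = 4.87
v'_3 = v1*sin(theta) + v3*cos(theta) = 4*0.4067 + (-3)*0.9135 = -1.11
v' = 4.87*e1 + 2.00*e2 - 1.11*e3


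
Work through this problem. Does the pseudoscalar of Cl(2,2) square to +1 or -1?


The pseudoscalar I = e1...e_n (product of all n generators) of Cl(p,q) satisfies I^2 = (-1)^(q + n(n-1)/2).
p = 2, q = 2, n = p + q = 4
n(n-1)/2 = 4 * 3 / 2 = 6
Exponent = q + n(n-1)/2 = 2 + 6 = 8
I^2 = (-1)^8 = +1


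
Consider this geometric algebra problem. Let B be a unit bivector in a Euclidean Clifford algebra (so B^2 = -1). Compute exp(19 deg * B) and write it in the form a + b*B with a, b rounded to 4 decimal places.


For a unit bivector B with B^2 = -1, the exponential series gives
e^(theta*B) = cos(theta) + sin(theta)*B (the GA analogue of Euler's formula).
theta = 19 degrees = 0.331613 rad
cos(19 deg) = 0.9455
sin(19 deg) = 0.3256
exp(theta*B) = 0.9455 + 0.3256*B


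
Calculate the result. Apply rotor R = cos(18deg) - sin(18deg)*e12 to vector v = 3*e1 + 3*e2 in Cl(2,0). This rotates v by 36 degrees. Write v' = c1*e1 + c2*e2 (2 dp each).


Rotor R = cos(18deg) - sin(18deg)*e12
Rotation angle theta = 2 * 18 = 36 degrees
v' = R*v*~R rotates v by theta.
cos(36deg) = 0.8090, sin(36deg) = 0.5878
v'_1 = 3*cos(36deg) - 3*sin(36deg)
= 3*0.8090 - 3*0.5878
= 0.66
v'_2 = 3*sin(36deg) + 3*cos(36deg)
= 3*0.5878 + 3*0.8090
= 4.19
v' = 0.66*e1 + 4.19*e2


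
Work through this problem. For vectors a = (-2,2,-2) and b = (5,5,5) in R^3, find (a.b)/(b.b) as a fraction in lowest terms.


Projection coefficient = (a . b) / (b . b)
a . b = (-2)*5 + 2*5 + (-2)*5
= -10 + 10 + (-10) = -10
b . b = 5^2 + 5^2 + 5^2
= 25 + 25 + 25 = 75
Coefficient = -10/75
In lowest terms: -2/15


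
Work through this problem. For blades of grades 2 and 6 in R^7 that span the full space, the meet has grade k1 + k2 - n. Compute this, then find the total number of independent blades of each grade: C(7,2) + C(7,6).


Meet grade = grade(A) + grade(B) - n
= 2 + 6 - 7 = 1
C(7,2) = 21
C(7,6) = 7
dim_A + dim_B = 21 + 7 = 28


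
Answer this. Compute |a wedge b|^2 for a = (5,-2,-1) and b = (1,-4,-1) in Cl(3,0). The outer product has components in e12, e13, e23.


a wedge b = (a1*b2 - a2*b1)*e12 + (a1*b3 - a3*b1)*e13 + (a2*b3 - a3*b2)*e23
e12 coeff: 5*(-4) - (-2)*1 = -20 - (-2) = -18
e13 coeff: 5*(-1) - (-1)*1 = -5 - (-1) = -4
e23 coeff: (-2)*(-1) - (-1)*(-4) = 2 - 4 = -2
|a wedge b|^2 = (-18)^2 + (-4)^2 + (-2)^2
= 324 + 16 + 4
= 344


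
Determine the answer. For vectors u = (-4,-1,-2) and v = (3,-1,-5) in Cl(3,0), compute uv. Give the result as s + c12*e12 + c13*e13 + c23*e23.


In Cl(3,0): e_i^2 = 1, e_ie_j = -e_je_i for i != j.
Scalar part = u . v = (-4)*3 + (-1)*(-1) + (-2)*(-5)
= -12 + 1 + 10 = -1
e12 coeff = (-4)*(-1) - (-1)*3 = 4 - (-3) = 7
e13 coeff = (-4)*(-5) - (-2)*3 = 20 - (-6) = 26
e23 coeff = (-1)*(-5) - (-2)*(-1) = 5 - 2 = 3
uv = -1 + 7*e12 + 26*e13 + 3*e23


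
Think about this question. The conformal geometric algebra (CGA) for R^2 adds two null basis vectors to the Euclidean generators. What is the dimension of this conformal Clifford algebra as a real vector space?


The conformal model of R^2 uses Cl(3,1): the 2 Euclidean generators plus two extra orthogonal generators e+ (e+^2 = +1) and e- (e-^2 = -1), from which the null vectors e0, einf are built.
Number of generators m = 2 + 2 = 4.
dim Cl(p,q) = 2^m = 2^4 = 16


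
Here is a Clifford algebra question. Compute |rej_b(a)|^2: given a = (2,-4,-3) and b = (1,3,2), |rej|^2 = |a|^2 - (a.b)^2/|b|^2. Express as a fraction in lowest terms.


|a|^2 = 2^2 + (-4)^2 + (-3)^2 = 29
|b|^2 = 1^2 + 3^2 + 2^2 = 14
a . b = 2*1 + (-4)*3 + (-3)*2 = -16
(a.b)^2 = (-16)^2 = 256
|rej|^2 = 29 - 256/14
= (406 - 256)/14
= 150/14
In lowest terms: 75/7


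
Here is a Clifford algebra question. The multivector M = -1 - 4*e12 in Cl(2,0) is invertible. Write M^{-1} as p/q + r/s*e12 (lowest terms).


M = -1 - 4*e12, where e12^2 = -1.
Since M commutes with its reverse ~M = a - b*e12, M * ~M = a^2 - b^2*e12^2 = a^2 + b^2.
So M^{-1} = ~M / (a^2 + b^2) = (a - b*e12)/(a^2 + b^2).
a^2 + b^2 = 1 + 16 = 17
Scalar part = -1/17 = -1/17
Bivector coeff = 4/17 = 4/17
M^{-1} = -1/17 + 4/17*e12


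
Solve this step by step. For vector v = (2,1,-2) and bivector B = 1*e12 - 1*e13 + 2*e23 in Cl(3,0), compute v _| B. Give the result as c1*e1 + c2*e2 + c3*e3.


Left contraction v _| B = <vB>_1 (grade-1 part of the geometric product vB).
Using e1_|e12 = e2, e2_|e12 = -e1, e1_|e13 = e3, e3_|e13 = -e1, e2_|e23 = e3, e3_|e23 = -e2:
e1 coeff: -v2*b12 - v3*b13 = -(1)*(1) - (-2)*(-1) = -3
e2 coeff: v1*b12 - v3*b23 = (2)*(1) - (-2)*(2) = 6
e3 coeff: v1*b13 + v2*b23 = (2)*(-1) + (1)*(2) = 0
v _| B = -3*e1 + 6*e2 + 0*e3


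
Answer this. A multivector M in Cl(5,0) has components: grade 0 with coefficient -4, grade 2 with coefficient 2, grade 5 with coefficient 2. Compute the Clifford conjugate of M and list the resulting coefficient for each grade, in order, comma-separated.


Clifford conjugate sign for grade k: (-1)^(k(k+1)/2)
Grade 0: (-1)^(0*1/2) = (-1)^0 = 1, coeff -4 -> -4
Grade 2: (-1)^(2*3/2) = (-1)^3 = -1, coeff 2 -> -2
Grade 5: (-1)^(5*6/2) = (-1)^15 = -1, coeff 2 -> -2
Conjugated coefficients: -4, -2, -2


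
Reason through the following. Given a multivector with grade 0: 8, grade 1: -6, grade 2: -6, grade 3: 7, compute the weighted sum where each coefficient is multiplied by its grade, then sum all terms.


Grade-weighted sum = sum of grade_k * coefficient_k
0*8 = 0
1*(-6) = -6
2*(-6) = -12
3*7 = 21
Total = 0 + (-6) + (-12) + 21 = 3


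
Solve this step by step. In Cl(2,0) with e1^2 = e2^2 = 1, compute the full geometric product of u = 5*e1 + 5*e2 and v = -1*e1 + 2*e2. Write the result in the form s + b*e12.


Expand: (5*e1 + 5*e2)(-1*e1 + 2*e2)
= 5*(-1)*e1e1 + 5*2*e1e2 + 5*(-1)*e2e1 + 5*2*e2e2
Using e1^2 = e2^2 = 1, e2e1 = -e1e2:
Scalar part s = 5*(-1) + 5*2 = -5 + 10 = 5
Bivector part b = 5*2 - 5*(-1) = 10 - (-5) = 15
uv = 5 + 15*e12


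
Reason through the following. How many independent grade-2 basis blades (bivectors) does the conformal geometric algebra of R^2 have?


The conformal model of R^2 uses Cl(3,1) with m = 2 + 2 = 4 generators.
Number of grade-2 blades = C(m, 2) = C(4, 2)
= 4*3/2 = 6


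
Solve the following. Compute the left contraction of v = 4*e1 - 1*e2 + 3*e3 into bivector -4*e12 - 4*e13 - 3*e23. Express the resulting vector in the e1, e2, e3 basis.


Left contraction v _| B = <vB>_1 (grade-1 part of the geometric product vB).
Using e1_|e12 = e2, e2_|e12 = -e1, e1_|e13 = e3, e3_|e13 = -e1, e2_|e23 = e3, e3_|e23 = -e2:
e1 coeff: -v2*b12 - v3*b13 = -(-1)*(-4) - (3)*(-4) = 8
e2 coeff: v1*b12 - v3*b23 = (4)*(-4) - (3)*(-3) = -7
e3 coeff: v1*b13 + v2*b23 = (4)*(-4) + (-1)*(-3) = -13
v _| B = 8*e1 - 7*e2 - 13*e3


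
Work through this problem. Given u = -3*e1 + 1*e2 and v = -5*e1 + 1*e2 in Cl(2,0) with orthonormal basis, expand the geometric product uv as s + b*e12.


Expand: (-3*e1 + 1*e2)(-5*e1 + 1*e2)
= (-3)*(-5)*e1e1 + (-3)*1*e1e2 + 1*(-5)*e2e1 + 1*1*e2e2
Using e1^2 = e2^2 = 1, e2e1 = -e1e2:
Scalar part s = (-3)*(-5) + 1*1 = 15 + 1 = 16
Bivector part b = (-3)*1 - 1*(-5) = -3 - (-5) = 2
uv = 16 + 2*e12


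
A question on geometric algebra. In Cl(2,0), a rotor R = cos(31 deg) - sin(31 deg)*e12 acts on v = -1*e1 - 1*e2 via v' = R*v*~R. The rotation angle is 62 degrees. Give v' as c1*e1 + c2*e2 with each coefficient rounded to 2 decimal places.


Rotor R = cos(31deg) - sin(31deg)*e12
Rotation angle theta = 2 * 31 = 62 degrees
v' = R*v*~R rotates v by theta.
cos(62deg) = 0.4695, sin(62deg) = 0.8829
v'_1 = -1*cos(62deg) - (-1)*sin(62deg)
= -1*0.4695 - (-1)*0.8829
= 0.41
v'_2 = -1*sin(62deg) + (-1)*cos(62deg)
= -1*0.8829 + (-1)*0.4695
= -1.35
v' = 0.41*e1 - 1.35*e2


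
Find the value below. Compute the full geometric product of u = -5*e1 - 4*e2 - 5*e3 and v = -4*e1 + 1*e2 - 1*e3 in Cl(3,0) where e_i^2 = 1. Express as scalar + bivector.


In Cl(3,0): e_i^2 = 1, e_ie_j = -e_je_i for i != j.
Scalar part = u . v = (-5)*(-4) + (-4)*1 + (-5)*(-1)
= 20 + (-4) + 5 = 21
e12 coeff = (-5)*1 - (-4)*(-4) = -5 - 16 = -21
e13 coeff = (-5)*(-1) - (-5)*(-4) = 5 - 20 = -15
e23 coeff = (-4)*(-1) - (-5)*1 = 4 - (-5) = 9
uv = 21 - 21*e12 - 15*e13 + 9*e23


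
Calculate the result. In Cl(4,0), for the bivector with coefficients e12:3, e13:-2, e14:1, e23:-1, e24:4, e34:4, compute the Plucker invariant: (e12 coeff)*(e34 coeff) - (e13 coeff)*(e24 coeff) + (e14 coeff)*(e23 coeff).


Plucker relation: af - be + cd
a*f = 3*4 = 12
b*e = (-2)*4 = -8
c*d = 1*(-1) = -1
af - be + cd = 12 - (-8) + (-1)
= 19


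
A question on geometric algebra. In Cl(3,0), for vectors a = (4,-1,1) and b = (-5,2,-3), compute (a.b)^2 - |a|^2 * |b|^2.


a . b = 4*(-5) + (-1)*2 + 1*(-3)
= -20 + (-2) + (-3) = -25
|a|^2 = 4^2 + (-1)^2 + 1^2 = 18
|b|^2 = (-5)^2 + 2^2 + (-3)^2 = 38
(a.b)^2 = (-25)^2 = 625
|a|^2 * |b|^2 = 18 * 38 = 684
Result = 625 - 684 = -59


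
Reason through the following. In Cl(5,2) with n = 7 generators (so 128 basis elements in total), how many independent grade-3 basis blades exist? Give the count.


Number of grade-k basis blades in Cl(p,q) with n = p + q is C(n, k).
n = 5 + 2 = 7
C(7, 3) = 7! / (3! * 4!)
= 5040 / (6 * 24)
= 35


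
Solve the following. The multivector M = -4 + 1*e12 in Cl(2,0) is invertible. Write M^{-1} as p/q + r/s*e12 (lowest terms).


M = -4 + 1*e12, where e12^2 = -1.
Since M commutes with its reverse ~M = a - b*e12, M * ~M = a^2 - b^2*e12^2 = a^2 + b^2.
So M^{-1} = ~M / (a^2 + b^2) = (a - b*e12)/(a^2 + b^2).
a^2 + b^2 = 16 + 1 = 17
Scalar part = -4/17 = -4/17
Bivector coeff = -1/17 = -1/17
M^{-1} = -4/17 - 1/17*e12


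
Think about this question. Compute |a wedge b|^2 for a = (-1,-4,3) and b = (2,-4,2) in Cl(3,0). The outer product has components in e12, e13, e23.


a wedge b = (a1*b2 - a2*b1)*e12 + (a1*b3 - a3*b1)*e13 + (a2*b3 - a3*b2)*e23
e12 coeff: (-1)*(-4) - (-4)*2 = 4 - (-8) = 12
e13 coeff: (-1)*2 - 3*2 = -2 - 6 = -8
e23 coeff: (-4)*2 - 3*(-4) = -8 - (-12) = 4
|a wedge b|^2 = 12^2 + (-8)^2 + 4^2
= 144 + 64 + 16
= 224


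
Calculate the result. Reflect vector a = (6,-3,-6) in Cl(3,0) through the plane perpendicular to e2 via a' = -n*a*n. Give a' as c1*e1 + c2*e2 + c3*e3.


Reflection formula: a' = -n*a*n, with n = e2 (unit vector, n^2 = 1).
For reflection through hyperplane perp to e2:
The component along e2 flips sign, others stay.
a = (6, -3, -6)
a' = (6, 3, -6)
a' = 6*e1 + 3*e2 - 6*e3


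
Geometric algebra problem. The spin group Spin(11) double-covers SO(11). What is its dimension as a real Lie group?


Spin(n) double-covers SO(n); both have Lie algebra so(n) of dimension n(n-1)/2.
n = 11
n(n-1) = 11 * 10 = 110
dim Spin(11) = 110/2 = 55


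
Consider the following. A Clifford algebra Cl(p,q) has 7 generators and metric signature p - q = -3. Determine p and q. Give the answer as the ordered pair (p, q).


We need p + q = 7 and p - q = -3.
Adding: 2p = 7 + (-3) = 4, so p = 2.
Then q = 7 - 2 = 5.
(p, q) = (2, 5)


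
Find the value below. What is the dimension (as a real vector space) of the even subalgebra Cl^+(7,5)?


Even subalgebra dimension = 2^(n-1)
n = 7 + 5 = 12
2^(12 - 1) = 2^11 = 2048
Verification: sum of C(12,k) for even k = 1 + 66 + 495 + 924 + 495 + 66 + 1 = 2048
Result = 2048


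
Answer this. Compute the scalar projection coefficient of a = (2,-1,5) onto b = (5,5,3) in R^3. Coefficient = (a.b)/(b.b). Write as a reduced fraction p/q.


Projection coefficient = (a . b) / (b . b)
a . b = 2*5 + (-1)*5 + 5*3
= 10 + (-5) + 15 = 20
b . b = 5^2 + 5^2 + 3^2
= 25 + 25 + 9 = 59
Coefficient = 20/59
In lowest terms: 20/59


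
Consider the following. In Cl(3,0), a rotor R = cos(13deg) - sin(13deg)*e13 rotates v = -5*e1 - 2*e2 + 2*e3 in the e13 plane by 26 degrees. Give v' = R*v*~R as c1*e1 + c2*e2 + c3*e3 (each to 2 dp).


Rotor R = cos(13deg) - sin(13deg)*e13
Rotation angle theta = 2 * 13 = 26 degrees in the e13 plane (e1 -> e3).
The component perpendicular to the plane (e2) is invariant: v'_2 = v2 = -2.00
cos(26deg) = 0.8988, sin(26deg) = 0.4384
v'_1 = v1*cos(theta) - v3*sin(theta) = -5*0.8988 - 2*0.4384 = -5.37
v'_3 = v1*sin(theta) + v3*cos(theta) = -5*0.4384 + 2*0.8988 = -0.39
v' = -5.37*e1 - 2.00*e2 - 0.39*e3


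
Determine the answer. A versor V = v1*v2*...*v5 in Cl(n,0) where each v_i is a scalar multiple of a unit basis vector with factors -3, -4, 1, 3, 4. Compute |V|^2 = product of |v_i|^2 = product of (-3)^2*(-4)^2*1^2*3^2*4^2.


Each vector v_i has |v_i|^2 = s_i^2
Squared scales: (-3)^2 = 9, (-4)^2 = 16, 1^2 = 1, 3^2 = 9, 4^2 = 16
|V|^2 = 9 * 16 * 1 * 9 * 16
= 20736


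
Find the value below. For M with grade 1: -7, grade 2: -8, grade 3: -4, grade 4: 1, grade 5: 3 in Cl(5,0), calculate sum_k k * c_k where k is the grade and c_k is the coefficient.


Grade-weighted sum = sum of grade_k * coefficient_k
1*(-7) = -7
2*(-8) = -16
3*(-4) = -12
4*1 = 4
5*3 = 15
Total = -7 + (-16) + (-12) + 4 + 15 = -16


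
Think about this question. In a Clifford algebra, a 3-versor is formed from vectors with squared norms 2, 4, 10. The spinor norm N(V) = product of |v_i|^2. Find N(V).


Spinor norm N(V) = |v1|^2 * |v2|^2 * ... * |v3|^2
= 2 * 4 * 10
Running product: 2, 8, 80
N(V) = 80


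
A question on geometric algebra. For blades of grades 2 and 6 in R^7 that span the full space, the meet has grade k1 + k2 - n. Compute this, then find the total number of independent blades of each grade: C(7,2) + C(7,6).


Meet grade = grade(A) + grade(B) - n
= 2 + 6 - 7 = 1
C(7,2) = 21
C(7,6) = 7
dim_A + dim_B = 21 + 7 = 28


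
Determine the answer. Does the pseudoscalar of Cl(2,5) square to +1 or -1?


The pseudoscalar I = e1...e_n (product of all n generators) of Cl(p,q) satisfies I^2 = (-1)^(q + n(n-1)/2).
p = 2, q = 5, n = p + q = 7
n(n-1)/2 = 7 * 6 / 2 = 21
Exponent = q + n(n-1)/2 = 5 + 21 = 26
I^2 = (-1)^26 = +1
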